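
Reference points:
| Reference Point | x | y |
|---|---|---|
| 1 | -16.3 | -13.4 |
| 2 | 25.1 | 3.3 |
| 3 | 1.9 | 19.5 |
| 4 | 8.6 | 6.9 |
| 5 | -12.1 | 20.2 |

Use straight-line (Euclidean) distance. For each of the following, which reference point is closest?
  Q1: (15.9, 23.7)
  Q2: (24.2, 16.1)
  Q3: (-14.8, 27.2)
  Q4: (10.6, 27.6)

Q1 at (15.9, 23.7):
  1: √((-32.2)² + (-37.1)²) = √(1036.840 + 1376.410) = 49.1
  2: √((9.2)² + (-20.4)²) = √(84.640 + 416.160) = 22.4
  3: √((-14.0)² + (-4.2)²) = √(196.000 + 17.640) = 14.6
  4: √((-7.3)² + (-16.8)²) = √(53.290 + 282.240) = 18.3
  5: √((-28.0)² + (-3.5)²) = √(784.000 + 12.250) = 28.2
  → nearest: 3 (14.6)
Q2 at (24.2, 16.1):
  1: √((-40.5)² + (-29.5)²) = √(1640.250 + 870.250) = 50.1
  2: √((0.9)² + (-12.8)²) = √(0.810 + 163.840) = 12.8
  3: √((-22.3)² + (3.4)²) = √(497.290 + 11.560) = 22.6
  4: √((-15.6)² + (-9.2)²) = √(243.360 + 84.640) = 18.1
  5: √((-36.3)² + (4.1)²) = √(1317.690 + 16.810) = 36.5
  → nearest: 2 (12.8)
Q3 at (-14.8, 27.2):
  1: √((-1.5)² + (-40.6)²) = √(2.250 + 1648.360) = 40.6
  2: √((39.9)² + (-23.9)²) = √(1592.010 + 571.210) = 46.5
  3: √((16.7)² + (-7.7)²) = √(278.890 + 59.290) = 18.4
  4: √((23.4)² + (-20.3)²) = √(547.560 + 412.090) = 31.0
  5: √((2.7)² + (-7.0)²) = √(7.290 + 49.000) = 7.5
  → nearest: 5 (7.5)
Q4 at (10.6, 27.6):
  1: √((-26.9)² + (-41.0)²) = √(723.610 + 1681.000) = 49.0
  2: √((14.5)² + (-24.3)²) = √(210.250 + 590.490) = 28.3
  3: √((-8.7)² + (-8.1)²) = √(75.690 + 65.610) = 11.9
  4: √((-2.0)² + (-20.7)²) = √(4.000 + 428.490) = 20.8
  5: √((-22.7)² + (-7.4)²) = √(515.290 + 54.760) = 23.9
  → nearest: 3 (11.9)

Q1→3; Q2→2; Q3→5; Q4→3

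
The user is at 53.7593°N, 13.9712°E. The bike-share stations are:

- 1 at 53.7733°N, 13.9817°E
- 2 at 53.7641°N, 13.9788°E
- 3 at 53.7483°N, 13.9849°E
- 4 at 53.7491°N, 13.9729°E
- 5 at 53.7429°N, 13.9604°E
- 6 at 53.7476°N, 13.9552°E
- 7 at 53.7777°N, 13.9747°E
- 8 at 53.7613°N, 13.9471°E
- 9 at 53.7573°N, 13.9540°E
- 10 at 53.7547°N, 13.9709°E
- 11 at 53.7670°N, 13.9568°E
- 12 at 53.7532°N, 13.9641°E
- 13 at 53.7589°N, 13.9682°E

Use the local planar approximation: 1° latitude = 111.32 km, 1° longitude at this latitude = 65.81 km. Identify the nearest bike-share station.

Distances from 53.7593°N, 13.9712°E:
1: √((0.0140·111.32)² + (0.0105·65.81)²) = √(2.428860 + 0.477488) = 1.7048 km
2: √((0.0048·111.32)² + (0.0076·65.81)²) = √(0.285515 + 0.250156) = 0.7319 km
3: √((-0.0110·111.32)² + (0.0137·65.81)²) = √(1.499449 + 0.812877) = 1.5206 km
4: √((-0.0102·111.32)² + (0.0017·65.81)²) = √(1.289278 + 0.012516) = 1.1410 km
5: √((-0.0164·111.32)² + (-0.0108·65.81)²) = √(3.332991 + 0.505163) = 1.9591 km
6: √((-0.0117·111.32)² + (-0.0160·65.81)²) = √(1.696360 + 1.108725) = 1.6748 km
7: √((0.0184·111.32)² + (0.0035·65.81)²) = √(4.195484 + 0.053054) = 2.0612 km
8: √((0.0020·111.32)² + (-0.0241·65.81)²) = √(0.049569 + 2.515463) = 1.6016 km
9: √((-0.0020·111.32)² + (-0.0172·65.81)²) = √(0.049569 + 1.281270) = 1.1536 km
10: √((-0.0046·111.32)² + (-0.0003·65.81)²) = √(0.262218 + 0.000390) = 0.5125 km
11: √((0.0077·111.32)² + (-0.0144·65.81)²) = √(0.734730 + 0.898067) = 1.2778 km
12: √((-0.0061·111.32)² + (-0.0071·65.81)²) = √(0.461112 + 0.218323) = 0.8243 km
13: √((-0.0004·111.32)² + (-0.0030·65.81)²) = √(0.001983 + 0.038979) = 0.2024 km
Minimum: 13 at 0.2024 km.

13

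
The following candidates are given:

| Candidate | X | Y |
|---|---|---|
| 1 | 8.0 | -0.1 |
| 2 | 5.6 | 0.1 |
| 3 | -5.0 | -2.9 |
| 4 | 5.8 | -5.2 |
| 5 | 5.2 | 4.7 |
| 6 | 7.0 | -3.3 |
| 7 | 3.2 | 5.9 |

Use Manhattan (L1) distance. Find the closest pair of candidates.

Pairwise distances:
1–2: 2.6
1–3: 15.8
1–4: 7.3
1–5: 7.6
1–6: 4.2
1–7: 10.8
2–3: 13.6
2–4: 5.5
2–5: 5.0
2–6: 4.8
2–7: 8.2
3–4: 13.1
3–5: 17.8
3–6: 12.4
3–7: 17.0
4–5: 10.5
4–6: 3.1
4–7: 13.7
5–6: 9.8
5–7: 3.2
6–7: 13.0
Closest pair: 1–2 at 2.6.

1 and 2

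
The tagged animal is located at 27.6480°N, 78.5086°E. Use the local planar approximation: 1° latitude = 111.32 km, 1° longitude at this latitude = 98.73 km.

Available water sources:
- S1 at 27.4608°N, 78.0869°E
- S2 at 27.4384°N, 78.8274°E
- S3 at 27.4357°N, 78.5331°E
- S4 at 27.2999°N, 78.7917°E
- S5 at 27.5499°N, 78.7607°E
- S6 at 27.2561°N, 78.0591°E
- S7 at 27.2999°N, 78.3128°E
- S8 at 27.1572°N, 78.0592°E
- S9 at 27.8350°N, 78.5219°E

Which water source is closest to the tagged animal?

Distances from 27.6480°N, 78.5086°E:
S1: √((-0.1872·111.32)² + (-0.4217·98.73)²) = √(434.268256 + 1733.426677) = 46.5585 km
S2: √((-0.2096·111.32)² + (0.3188·98.73)²) = √(544.413583 + 990.683431) = 39.1803 km
S3: √((-0.2123·111.32)² + (0.0245·98.73)²) = √(558.529844 + 5.851005) = 23.7567 km
S4: √((-0.3481·111.32)² + (0.2831·98.73)²) = √(1501.600630 + 781.228382) = 47.7790 km
S5: √((-0.0981·111.32)² + (0.2521·98.73)²) = √(119.257146 + 619.503787) = 27.1802 km
S6: √((-0.3919·111.32)² + (-0.4495·98.73)²) = √(1903.254750 + 1969.507623) = 62.2315 km
S7: √((-0.3481·111.32)² + (-0.1958·98.73)²) = √(1501.600630 + 373.700474) = 43.3047 km
S8: √((-0.4908·111.32)² + (-0.4494·98.73)²) = √(2985.076761 + 1968.631410) = 70.3826 km
S9: √((0.1870·111.32)² + (0.0133·98.73)²) = √(433.340828 + 1.724255) = 20.8582 km
Minimum: S9 at 20.8582 km.

S9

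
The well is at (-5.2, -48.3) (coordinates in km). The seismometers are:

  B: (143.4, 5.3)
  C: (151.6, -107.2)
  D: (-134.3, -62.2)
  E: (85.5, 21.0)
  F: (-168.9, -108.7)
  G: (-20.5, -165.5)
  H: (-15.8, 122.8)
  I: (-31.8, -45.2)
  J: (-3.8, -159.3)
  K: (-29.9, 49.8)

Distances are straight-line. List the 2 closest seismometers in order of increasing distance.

Distances from (-5.2, -48.3):
B: 158.0 km
C: 167.5 km
D: 129.8 km
E: 114.1 km
F: 174.5 km
G: 118.2 km
H: 171.4 km
I: 26.8 km
J: 111.0 km
K: 101.2 km
Sorted: I (26.8 km) < K (101.2 km) < J (111.0 km) < E (114.1 km) < …

I, K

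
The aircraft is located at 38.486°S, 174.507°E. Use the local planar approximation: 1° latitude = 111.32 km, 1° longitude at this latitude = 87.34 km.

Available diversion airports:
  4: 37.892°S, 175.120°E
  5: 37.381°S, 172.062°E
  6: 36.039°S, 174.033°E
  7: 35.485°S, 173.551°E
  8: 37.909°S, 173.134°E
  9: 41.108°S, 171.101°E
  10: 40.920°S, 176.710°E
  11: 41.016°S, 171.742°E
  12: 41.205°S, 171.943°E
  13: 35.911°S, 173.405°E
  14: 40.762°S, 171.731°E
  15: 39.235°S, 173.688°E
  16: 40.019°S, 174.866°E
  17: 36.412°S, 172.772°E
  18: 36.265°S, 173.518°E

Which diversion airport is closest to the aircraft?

4

Distances from 38.486°S, 174.507°E:
4: 85.082 km
5: 246.441 km
6: 275.528 km
7: 344.348 km
8: 136.037 km
9: 416.760 km
10: 332.321 km
11: 371.000 km
12: 376.515 km
13: 302.376 km
14: 350.683 km
15: 109.858 km
16: 173.510 km
17: 276.165 km
18: 261.897 km
Minimum: 4 at 85.082 km.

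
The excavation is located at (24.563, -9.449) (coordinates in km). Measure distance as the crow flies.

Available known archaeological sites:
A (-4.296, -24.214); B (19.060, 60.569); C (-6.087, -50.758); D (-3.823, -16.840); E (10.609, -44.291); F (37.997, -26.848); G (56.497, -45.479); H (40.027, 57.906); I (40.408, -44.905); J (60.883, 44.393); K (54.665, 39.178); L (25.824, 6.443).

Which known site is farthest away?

Distances from (24.563, -9.449):
A: √((-28.859)² + (-14.765)²) = √(832.84188 + 218.00522) = 32.417 km
B: √((-5.503)² + (70.018)²) = √(30.28301 + 4902.52032) = 70.234 km
C: √((-30.650)² + (-41.309)²) = √(939.42250 + 1706.43348) = 51.438 km
D: √((-28.386)² + (-7.391)²) = √(805.76500 + 54.62688) = 29.332 km
E: √((-13.954)² + (-34.842)²) = √(194.71412 + 1213.96496) = 37.532 km
F: √((13.434)² + (-17.399)²) = √(180.47236 + 302.72520) = 21.982 km
G: √((31.934)² + (-36.030)²) = √(1019.78036 + 1298.16090) = 48.145 km
H: √((15.464)² + (67.355)²) = √(239.13530 + 4536.69603) = 69.107 km
I: √((15.845)² + (-35.456)²) = √(251.06403 + 1257.12794) = 38.835 km
J: √((36.320)² + (53.842)²) = √(1319.14240 + 2898.96096) = 64.947 km
K: √((30.102)² + (48.627)²) = √(906.13040 + 2364.58513) = 57.190 km
L: √((1.261)² + (15.892)²) = √(1.59012 + 252.55566) = 15.942 km
Maximum: B at 70.234 km.

B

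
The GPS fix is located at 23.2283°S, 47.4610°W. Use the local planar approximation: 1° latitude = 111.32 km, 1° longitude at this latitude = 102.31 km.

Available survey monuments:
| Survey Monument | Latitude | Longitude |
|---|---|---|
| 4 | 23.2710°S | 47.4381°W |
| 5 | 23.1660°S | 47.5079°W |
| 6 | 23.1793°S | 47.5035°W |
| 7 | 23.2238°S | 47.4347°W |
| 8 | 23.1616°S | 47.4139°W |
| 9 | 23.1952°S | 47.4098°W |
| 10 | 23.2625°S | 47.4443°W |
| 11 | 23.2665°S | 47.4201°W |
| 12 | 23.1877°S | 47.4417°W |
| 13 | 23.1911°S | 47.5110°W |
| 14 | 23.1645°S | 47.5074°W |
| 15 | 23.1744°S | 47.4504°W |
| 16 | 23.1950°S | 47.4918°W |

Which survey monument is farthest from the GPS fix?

Distances from 23.2283°S, 47.4610°W:
4: √((-0.0427·111.32)² + (0.0229·102.31)²) = √(22.594469 + 5.489176) = 5.2994 km
5: √((0.0623·111.32)² + (-0.0469·102.31)²) = √(48.097498 + 23.024057) = 8.4334 km
6: √((0.0490·111.32)² + (-0.0425·102.31)²) = √(29.753534 + 18.906626) = 6.9757 km
7: √((0.0045·111.32)² + (0.0263·102.31)²) = √(0.250941 + 7.240152) = 2.7370 km
8: √((0.0667·111.32)² + (0.0471·102.31)²) = √(55.131278 + 23.220843) = 8.8517 km
9: √((0.0331·111.32)² + (0.0512·102.31)²) = √(13.576955 + 27.439494) = 6.4044 km
10: √((-0.0342·111.32)² + (0.0167·102.31)²) = √(14.494345 + 2.919235) = 4.1730 km
11: √((-0.0382·111.32)² + (0.0409·102.31)²) = √(18.083110 + 17.509865) = 5.9660 km
12: √((0.0406·111.32)² + (0.0193·102.31)²) = √(20.426712 + 3.898978) = 4.9321 km
13: √((0.0372·111.32)² + (-0.0500·102.31)²) = √(17.148742 + 26.168340) = 6.5816 km
14: √((0.0638·111.32)² + (-0.0464·102.31)²) = √(50.441472 + 22.535756) = 8.5427 km
15: √((0.0539·111.32)² + (0.0106·102.31)²) = √(36.001776 + 1.176110) = 6.0974 km
16: √((0.0333·111.32)² + (-0.0308·102.31)²) = √(13.741523 + 9.929734) = 4.8653 km
Maximum: 8 at 8.8517 km.

8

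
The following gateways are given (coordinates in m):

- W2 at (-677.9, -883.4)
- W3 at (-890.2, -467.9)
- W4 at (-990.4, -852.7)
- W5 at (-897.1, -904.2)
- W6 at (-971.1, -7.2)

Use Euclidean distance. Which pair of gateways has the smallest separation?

Pairwise distances:
W4–W5: 106.6 m
W2–W5: 220.2 m
W2–W4: 314.0 m
W3–W4: 397.6 m
W3–W5: 436.4 m
W2–W3: 466.6 m
W3–W6: 467.7 m
W4–W6: 845.7 m
W5–W6: 900.0 m
W2–W6: 924.0 m
Closest pair: W4–W5 at 106.6 m.

W4 and W5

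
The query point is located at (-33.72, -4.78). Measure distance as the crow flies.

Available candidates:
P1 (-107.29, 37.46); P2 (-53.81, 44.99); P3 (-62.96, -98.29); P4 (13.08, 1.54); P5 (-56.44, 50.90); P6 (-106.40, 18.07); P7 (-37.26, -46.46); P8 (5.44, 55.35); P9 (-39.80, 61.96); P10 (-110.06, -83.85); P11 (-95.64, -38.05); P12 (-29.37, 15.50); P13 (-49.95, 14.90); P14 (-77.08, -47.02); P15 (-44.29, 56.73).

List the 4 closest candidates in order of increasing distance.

Distances from (-33.72, -4.78):
P1: 84.83
P2: 53.67
P3: 97.97
P4: 47.22
P5: 60.14
P6: 76.19
P7: 41.83
P8: 71.76
P9: 67.02
P10: 109.91
P11: 70.29
P12: 20.74
P13: 25.51
P14: 60.53
P15: 62.41
Sorted: P12 (20.74) < P13 (25.51) < P7 (41.83) < P4 (47.22) < P2 (53.67) < P5 (60.14) < …

P12, P13, P7, P4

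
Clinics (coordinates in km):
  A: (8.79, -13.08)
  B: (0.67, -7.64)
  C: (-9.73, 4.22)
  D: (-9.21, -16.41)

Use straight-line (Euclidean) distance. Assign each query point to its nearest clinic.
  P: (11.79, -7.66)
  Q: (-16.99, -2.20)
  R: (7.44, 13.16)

P at (11.79, -7.66):
  A: √((-3.00)² + (-5.42)²) = √(9.0000 + 29.3764) = 6.19 km
  B: √((-11.12)² + (0.02)²) = √(123.6544 + 0.0004) = 11.12 km
  C: √((-21.52)² + (11.88)²) = √(463.1104 + 141.1344) = 24.58 km
  D: √((-21.00)² + (-8.75)²) = √(441.0000 + 76.5625) = 22.75 km
  → nearest: A (6.19 km)
Q at (-16.99, -2.20):
  A: √((25.78)² + (-10.88)²) = √(664.6084 + 118.3744) = 27.98 km
  B: √((17.66)² + (-5.44)²) = √(311.8756 + 29.5936) = 18.48 km
  C: √((7.26)² + (6.42)²) = √(52.7076 + 41.2164) = 9.69 km
  D: √((7.78)² + (-14.21)²) = √(60.5284 + 201.9241) = 16.20 km
  → nearest: C (9.69 km)
R at (7.44, 13.16):
  A: √((1.35)² + (-26.24)²) = √(1.8225 + 688.5376) = 26.27 km
  B: √((-6.77)² + (-20.80)²) = √(45.8329 + 432.6400) = 21.87 km
  C: √((-17.17)² + (-8.94)²) = √(294.8089 + 79.9236) = 19.36 km
  D: √((-16.65)² + (-29.57)²) = √(277.2225 + 874.3849) = 33.94 km
  → nearest: C (19.36 km)

P→A; Q→C; R→C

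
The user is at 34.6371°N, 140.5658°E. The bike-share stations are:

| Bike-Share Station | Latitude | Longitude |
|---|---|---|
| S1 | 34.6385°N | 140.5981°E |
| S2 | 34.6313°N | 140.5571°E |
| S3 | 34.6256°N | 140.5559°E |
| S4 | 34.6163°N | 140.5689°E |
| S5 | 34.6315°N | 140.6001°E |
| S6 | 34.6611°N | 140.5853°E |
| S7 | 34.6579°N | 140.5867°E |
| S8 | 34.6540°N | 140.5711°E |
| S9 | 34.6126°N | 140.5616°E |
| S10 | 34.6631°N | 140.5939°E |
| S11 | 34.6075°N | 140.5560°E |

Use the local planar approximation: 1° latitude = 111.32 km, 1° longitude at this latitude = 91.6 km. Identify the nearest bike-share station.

Distances from 34.6371°N, 140.5658°E:
S1: √((0.0014·111.32)² + (0.0323·91.6)²) = √(0.024289 + 8.753787) = 2.9628 km
S2: √((-0.0058·111.32)² + (-0.0087·91.6)²) = √(0.416872 + 0.635081) = 1.0256 km
S3: √((-0.0115·111.32)² + (-0.0099·91.6)²) = √(1.638861 + 0.822359) = 1.5688 km
S4: √((-0.0208·111.32)² + (0.0031·91.6)²) = √(5.361336 + 0.080633) = 2.3328 km
S5: √((-0.0056·111.32)² + (0.0343·91.6)²) = √(0.388618 + 9.871410) = 3.2031 km
S6: √((0.0240·111.32)² + (0.0195·91.6)²) = √(7.137874 + 3.190510) = 3.2138 km
S7: √((0.0208·111.32)² + (0.0209·91.6)²) = √(5.361336 + 3.665081) = 3.0044 km
S8: √((0.0169·111.32)² + (0.0053·91.6)²) = √(3.539320 + 0.235691) = 1.9429 km
S9: √((-0.0245·111.32)² + (-0.0042·91.6)²) = √(7.438383 + 0.148009) = 2.7543 km
S10: √((0.0260·111.32)² + (0.0281·91.6)²) = √(8.377088 + 6.625270) = 3.8733 km
S11: √((-0.0296·111.32)² + (-0.0098·91.6)²) = √(10.857499 + 0.805829) = 3.4152 km
Minimum: S2 at 1.0256 km.

S2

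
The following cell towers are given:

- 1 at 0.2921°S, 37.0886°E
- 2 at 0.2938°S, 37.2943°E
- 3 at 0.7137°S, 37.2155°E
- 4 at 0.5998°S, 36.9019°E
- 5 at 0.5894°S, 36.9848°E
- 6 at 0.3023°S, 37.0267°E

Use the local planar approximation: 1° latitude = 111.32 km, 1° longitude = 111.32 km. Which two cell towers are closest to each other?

Pairwise distances:
1–2: 22.8993 km
1–3: 49.0124 km
1–4: 40.0653 km
1–5: 35.0546 km
1–6: 6.9836 km
2–3: 47.5592 km
2–4: 55.3937 km
2–5: 47.6431 km
2–6: 29.8043 km
3–4: 37.1412 km
3–5: 29.1720 km
3–6: 50.3894 km
4–5: 9.3008 km
4–6: 35.9136 km
5–6: 32.2985 km
Closest pair: 1–6 at 6.9836 km.

1 and 6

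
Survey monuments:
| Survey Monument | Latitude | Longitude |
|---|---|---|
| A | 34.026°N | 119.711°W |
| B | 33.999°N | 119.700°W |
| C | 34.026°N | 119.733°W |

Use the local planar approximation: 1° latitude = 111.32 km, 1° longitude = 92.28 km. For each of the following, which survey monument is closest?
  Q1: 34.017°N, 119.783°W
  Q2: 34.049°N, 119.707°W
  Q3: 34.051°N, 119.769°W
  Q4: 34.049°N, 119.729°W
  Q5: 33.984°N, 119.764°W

Q1→C; Q2→A; Q3→C; Q4→C; Q5→C

Q1 at 34.017°N, 119.783°W:
  A: 6.719273 km
  B: 7.917008 km
  C: 4.721521 km
  → nearest: C (4.721521 km)
Q2 at 34.049°N, 119.707°W:
  A: 2.586831 km
  B: 5.603358 km
  C: 3.508844 km
  → nearest: A (2.586831 km)
Q3 at 34.051°N, 119.769°W:
  A: 6.032542 km
  B: 8.605296 km
  C: 4.333740 km
  → nearest: C (4.333740 km)
Q4 at 34.049°N, 119.729°W:
  A: 3.051966 km
  B: 6.175919 km
  C: 2.586831 km
  → nearest: C (2.586831 km)
Q5 at 33.984°N, 119.764°W:
  A: 6.766096 km
  B: 6.137436 km
  C: 5.481170 km
  → nearest: C (5.481170 km)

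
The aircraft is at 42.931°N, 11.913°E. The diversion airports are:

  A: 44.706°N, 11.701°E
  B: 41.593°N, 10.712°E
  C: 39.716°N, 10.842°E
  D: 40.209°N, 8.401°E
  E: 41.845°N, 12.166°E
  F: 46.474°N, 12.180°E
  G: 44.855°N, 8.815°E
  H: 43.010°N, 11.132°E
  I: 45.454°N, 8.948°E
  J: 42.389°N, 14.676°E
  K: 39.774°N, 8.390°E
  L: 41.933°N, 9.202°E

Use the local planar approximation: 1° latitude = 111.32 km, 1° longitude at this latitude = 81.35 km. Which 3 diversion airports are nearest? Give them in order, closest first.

Distances from 42.931°N, 11.913°E:
A: 198.344 km
B: 178.131 km
C: 368.346 km
D: 416.464 km
E: 122.633 km
F: 395.004 km
G: 330.739 km
H: 64.140 km
I: 370.218 km
J: 232.727 km
K: 453.481 km
L: 246.942 km
Sorted: H (64.140 km) < E (122.633 km) < B (178.131 km) < A (198.344 km) < J (232.727 km) < …

H, E, B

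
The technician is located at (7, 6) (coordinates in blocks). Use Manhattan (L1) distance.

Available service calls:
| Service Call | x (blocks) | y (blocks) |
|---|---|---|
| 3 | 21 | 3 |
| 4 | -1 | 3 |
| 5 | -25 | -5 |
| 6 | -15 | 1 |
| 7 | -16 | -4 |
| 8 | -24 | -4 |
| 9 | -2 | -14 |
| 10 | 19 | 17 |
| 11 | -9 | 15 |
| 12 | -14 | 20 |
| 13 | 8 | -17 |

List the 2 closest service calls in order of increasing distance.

4, 3

Distances from (7, 6):
3: |14| + |-3| = 14 + 3 = 17 blocks
4: |-8| + |-3| = 8 + 3 = 11 blocks
5: |-32| + |-11| = 32 + 11 = 43 blocks
6: |-22| + |-5| = 22 + 5 = 27 blocks
7: |-23| + |-10| = 23 + 10 = 33 blocks
8: |-31| + |-10| = 31 + 10 = 41 blocks
9: |-9| + |-20| = 9 + 20 = 29 blocks
10: |12| + |11| = 12 + 11 = 23 blocks
11: |-16| + |9| = 16 + 9 = 25 blocks
12: |-21| + |14| = 21 + 14 = 35 blocks
13: |1| + |-23| = 1 + 23 = 24 blocks
Sorted: 4 (11 blocks) < 3 (17 blocks) < 10 (23 blocks) < 13 (24 blocks) < …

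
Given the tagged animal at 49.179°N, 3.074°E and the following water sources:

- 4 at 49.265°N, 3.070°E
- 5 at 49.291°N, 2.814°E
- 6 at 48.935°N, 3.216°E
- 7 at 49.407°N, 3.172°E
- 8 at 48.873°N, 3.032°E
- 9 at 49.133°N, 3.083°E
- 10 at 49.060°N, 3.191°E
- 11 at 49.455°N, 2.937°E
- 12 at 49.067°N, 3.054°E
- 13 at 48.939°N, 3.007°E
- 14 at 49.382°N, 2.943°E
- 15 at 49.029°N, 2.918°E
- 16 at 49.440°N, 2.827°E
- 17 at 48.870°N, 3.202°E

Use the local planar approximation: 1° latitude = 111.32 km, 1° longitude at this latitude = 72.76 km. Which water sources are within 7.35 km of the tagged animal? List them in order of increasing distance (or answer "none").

9

Distances from 49.179°N, 3.074°E:
4: √((0.086·111.32)² + (-0.004·72.76)²) = √(91.65229 + 0.08470) = 9.578 km
5: √((0.112·111.32)² + (-0.260·72.76)²) = √(155.44703 + 357.87559) = 22.657 km
6: √((-0.244·111.32)² + (0.142·72.76)²) = √(737.77859 + 106.74857) = 29.061 km
7: √((0.228·111.32)² + (0.098·72.76)²) = √(644.19313 + 50.84375) = 26.364 km
8: √((-0.306·111.32)² + (-0.042·72.76)²) = √(1160.35065 + 9.33865) = 34.201 km
9: √((-0.046·111.32)² + (0.009·72.76)²) = √(26.22177 + 0.42882) = 5.162 km
10: √((-0.119·111.32)² + (0.117·72.76)²) = √(175.48513 + 72.46981) = 15.747 km
11: √((0.276·111.32)² + (-0.137·72.76)²) = √(943.98384 + 99.36342) = 32.301 km
12: √((-0.112·111.32)² + (-0.020·72.76)²) = √(155.44703 + 2.11761) = 12.552 km
13: √((-0.240·111.32)² + (-0.067·72.76)²) = √(713.78740 + 23.76485) = 27.158 km
14: √((0.203·111.32)² + (-0.131·72.76)²) = √(510.66780 + 90.85064) = 24.526 km
15: √((-0.150·111.32)² + (-0.156·72.76)²) = √(278.82320 + 128.83521) = 20.191 km
16: √((0.261·111.32)² + (-0.247·72.76)²) = √(844.16513 + 322.98272) = 34.164 km
17: √((-0.309·111.32)² + (0.128·72.76)²) = √(1183.21415 + 86.73718) = 35.636 km
Threshold 7.35 km: 9 (5.162 km) is within range.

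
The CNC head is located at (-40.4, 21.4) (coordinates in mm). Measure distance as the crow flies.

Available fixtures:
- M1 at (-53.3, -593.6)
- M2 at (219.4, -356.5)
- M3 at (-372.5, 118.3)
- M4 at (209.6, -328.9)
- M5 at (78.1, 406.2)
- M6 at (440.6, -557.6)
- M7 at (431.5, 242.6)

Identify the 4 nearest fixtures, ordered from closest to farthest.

M3, M5, M4, M2

Distances from (-40.4, 21.4):
M1: √((-12.9)² + (-615.0)²) = √(166.410 + 378225.000) = 615.1 mm
M2: √((259.8)² + (-377.9)²) = √(67496.040 + 142808.410) = 458.6 mm
M3: √((-332.1)² + (96.9)²) = √(110290.410 + 9389.610) = 345.9 mm
M4: √((250.0)² + (-350.3)²) = √(62500.000 + 122710.090) = 430.4 mm
M5: √((118.5)² + (384.8)²) = √(14042.250 + 148071.040) = 402.6 mm
M6: √((481.0)² + (-579.0)²) = √(231361.000 + 335241.000) = 752.7 mm
M7: √((471.9)² + (221.2)²) = √(222689.610 + 48929.440) = 521.2 mm
Sorted: M3 (345.9 mm) < M5 (402.6 mm) < M4 (430.4 mm) < M2 (458.6 mm) < M7 (521.2 mm) < M1 (615.1 mm) < …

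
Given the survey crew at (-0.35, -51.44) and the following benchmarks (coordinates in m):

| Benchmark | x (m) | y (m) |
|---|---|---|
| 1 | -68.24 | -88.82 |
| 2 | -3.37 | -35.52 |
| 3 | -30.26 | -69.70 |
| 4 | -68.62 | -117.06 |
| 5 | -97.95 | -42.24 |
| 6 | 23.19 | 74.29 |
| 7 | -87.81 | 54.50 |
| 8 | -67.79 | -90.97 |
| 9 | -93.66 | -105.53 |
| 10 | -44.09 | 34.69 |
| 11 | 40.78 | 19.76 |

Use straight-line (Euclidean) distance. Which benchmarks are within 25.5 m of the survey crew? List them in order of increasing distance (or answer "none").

Distances from (-0.35, -51.44):
1: √((-67.89)² + (-37.38)²) = √(4609.0521 + 1397.2644) = 77.50 m
2: √((-3.02)² + (15.92)²) = √(9.1204 + 253.4464) = 16.20 m
3: √((-29.91)² + (-18.26)²) = √(894.6081 + 333.4276) = 35.04 m
4: √((-68.27)² + (-65.62)²) = √(4660.7929 + 4305.9844) = 94.69 m
5: √((-97.60)² + (9.20)²) = √(9525.7600 + 84.6400) = 98.03 m
6: √((23.54)² + (125.73)²) = √(554.1316 + 15808.0329) = 127.91 m
7: √((-87.46)² + (105.94)²) = √(7649.2516 + 11223.2836) = 137.38 m
8: √((-67.44)² + (-39.53)²) = √(4548.1536 + 1562.6209) = 78.17 m
9: √((-93.31)² + (-54.09)²) = √(8706.7561 + 2925.7281) = 107.85 m
10: √((-43.74)² + (86.13)²) = √(1913.1876 + 7418.3769) = 96.60 m
11: √((41.13)² + (71.20)²) = √(1691.6769 + 5069.4400) = 82.23 m
Threshold 25.5 m: 2 (16.20 m) is within range.

2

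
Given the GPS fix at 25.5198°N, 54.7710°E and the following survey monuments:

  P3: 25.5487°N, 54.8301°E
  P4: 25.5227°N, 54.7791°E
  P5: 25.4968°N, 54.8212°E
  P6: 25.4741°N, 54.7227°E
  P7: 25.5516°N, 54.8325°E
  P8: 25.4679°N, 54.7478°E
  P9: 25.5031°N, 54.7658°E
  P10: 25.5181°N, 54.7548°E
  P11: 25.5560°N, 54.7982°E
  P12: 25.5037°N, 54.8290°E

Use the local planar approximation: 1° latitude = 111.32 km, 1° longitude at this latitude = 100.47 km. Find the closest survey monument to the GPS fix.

P4

Distances from 25.5198°N, 54.7710°E:
P3: √((0.0289·111.32)² + (0.0591·100.47)²) = √(10.350041 + 35.257196) = 6.7533 km
P4: √((0.0029·111.32)² + (0.0081·100.47)²) = √(0.104218 + 0.662282) = 0.8755 km
P5: √((-0.0230·111.32)² + (0.0502·100.47)²) = √(6.555443 + 25.437840) = 5.6563 km
P6: √((-0.0457·111.32)² + (-0.0483·100.47)²) = √(25.880865 + 23.548707) = 7.0306 km
P7: √((0.0318·111.32)² + (0.0615·100.47)²) = √(12.531430 + 38.178867) = 7.1211 km
P8: √((-0.0519·111.32)² + (-0.0232·100.47)²) = √(33.379599 + 5.433113) = 6.2300 km
P9: √((-0.0167·111.32)² + (-0.0052·100.47)²) = √(3.456045 + 0.272948) = 1.9311 km
P10: √((-0.0017·111.32)² + (-0.0162·100.47)²) = √(0.035813 + 2.649127) = 1.6386 km
P11: √((0.0362·111.32)² + (0.0272·100.47)²) = √(16.239159 + 7.468108) = 4.8690 km
P12: √((-0.0161·111.32)² + (0.0580·100.47)²) = √(3.212167 + 33.956959) = 6.0966 km
Minimum: P4 at 0.8755 km.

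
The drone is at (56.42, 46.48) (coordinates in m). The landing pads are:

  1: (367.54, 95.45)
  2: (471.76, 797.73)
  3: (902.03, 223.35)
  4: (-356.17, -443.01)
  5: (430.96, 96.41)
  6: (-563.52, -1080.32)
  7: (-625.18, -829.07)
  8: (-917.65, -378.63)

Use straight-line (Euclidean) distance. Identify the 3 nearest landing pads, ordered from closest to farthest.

Distances from (56.42, 46.48):
1: √((311.12)² + (48.97)²) = √(96795.6544 + 2398.0609) = 314.95 m
2: √((415.34)² + (751.25)²) = √(172507.3156 + 564376.5625) = 858.42 m
3: √((845.61)² + (176.87)²) = √(715056.2721 + 31282.9969) = 863.91 m
4: √((-412.59)² + (-489.49)²) = √(170230.5081 + 239600.4601) = 640.18 m
5: √((374.54)² + (49.93)²) = √(140280.2116 + 2493.0049) = 377.85 m
6: √((-619.94)² + (-1126.80)²) = √(384325.6036 + 1269678.2400) = 1286.08 m
7: √((-681.60)² + (-875.55)²) = √(464578.5600 + 766587.8025) = 1109.58 m
8: √((-974.07)² + (-425.11)²) = √(948812.3649 + 180718.5121) = 1062.79 m
Sorted: 1 (314.95 m) < 5 (377.85 m) < 4 (640.18 m) < 2 (858.42 m) < 3 (863.91 m) < …

1, 5, 4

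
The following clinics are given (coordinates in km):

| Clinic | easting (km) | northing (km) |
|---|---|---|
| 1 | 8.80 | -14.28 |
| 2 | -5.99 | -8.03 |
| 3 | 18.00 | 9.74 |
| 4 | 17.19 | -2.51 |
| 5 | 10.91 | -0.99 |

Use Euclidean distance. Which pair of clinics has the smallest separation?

Pairwise distances:
1–2: 16.06 km
1–3: 25.72 km
1–4: 14.45 km
1–5: 13.46 km
2–3: 29.85 km
2–4: 23.83 km
2–5: 18.31 km
3–4: 12.28 km
3–5: 12.86 km
4–5: 6.46 km
Closest pair: 4–5 at 6.46 km.

4 and 5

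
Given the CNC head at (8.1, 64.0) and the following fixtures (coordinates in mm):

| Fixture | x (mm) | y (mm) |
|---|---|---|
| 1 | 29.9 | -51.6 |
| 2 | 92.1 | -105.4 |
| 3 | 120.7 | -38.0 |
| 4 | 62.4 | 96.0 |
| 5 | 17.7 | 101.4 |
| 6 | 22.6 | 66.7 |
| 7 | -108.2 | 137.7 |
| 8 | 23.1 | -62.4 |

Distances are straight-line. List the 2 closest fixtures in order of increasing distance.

6, 5

Distances from (8.1, 64.0):
1: 117.6 mm
2: 189.1 mm
3: 151.9 mm
4: 63.0 mm
5: 38.6 mm
6: 14.7 mm
7: 137.7 mm
8: 127.3 mm
Sorted: 6 (14.7 mm) < 5 (38.6 mm) < 4 (63.0 mm) < 1 (117.6 mm) < …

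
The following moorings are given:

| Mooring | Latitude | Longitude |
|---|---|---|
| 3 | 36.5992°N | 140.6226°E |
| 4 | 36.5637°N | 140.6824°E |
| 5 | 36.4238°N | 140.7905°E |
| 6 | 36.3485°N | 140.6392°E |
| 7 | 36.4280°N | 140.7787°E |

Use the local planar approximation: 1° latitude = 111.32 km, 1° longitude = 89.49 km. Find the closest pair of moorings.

5 and 7

Pairwise distances:
3–4: 6.6525 km
3–5: 24.6375 km
3–6: 27.9474 km
3–7: 23.6294 km
4–5: 18.3337 km
4–6: 24.2660 km
4–7: 17.3915 km
5–6: 15.9246 km
5–7: 1.1549 km
6–7: 15.3026 km
Closest pair: 5–7 at 1.1549 km.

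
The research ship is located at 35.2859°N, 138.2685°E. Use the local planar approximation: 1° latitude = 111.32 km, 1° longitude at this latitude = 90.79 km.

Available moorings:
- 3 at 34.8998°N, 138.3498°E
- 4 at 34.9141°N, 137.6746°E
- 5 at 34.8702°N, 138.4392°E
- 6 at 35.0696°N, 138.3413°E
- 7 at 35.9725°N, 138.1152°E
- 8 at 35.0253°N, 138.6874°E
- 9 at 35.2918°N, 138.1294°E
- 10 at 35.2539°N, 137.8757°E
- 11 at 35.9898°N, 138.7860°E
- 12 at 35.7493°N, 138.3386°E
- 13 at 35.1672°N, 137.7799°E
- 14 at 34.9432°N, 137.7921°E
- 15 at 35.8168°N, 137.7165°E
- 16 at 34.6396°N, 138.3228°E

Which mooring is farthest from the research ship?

11

Distances from 35.2859°N, 138.2685°E:
3: √((-0.3861·111.32)² + (0.0813·90.79)²) = √(1847.336446 + 54.482512) = 43.6098 km
4: √((-0.3718·111.32)² + (-0.5939·90.79)²) = √(1713.030779 + 2907.385919) = 67.9736 km
5: √((-0.4157·111.32)² + (0.1707·90.79)²) = √(2141.442632 + 240.183448) = 48.8019 km
6: √((-0.2163·111.32)² + (0.0728·90.79)²) = √(579.774933 + 43.685649) = 24.9692 km
7: √((0.6866·111.32)² + (-0.1533·90.79)²) = √(5841.898318 + 193.713702) = 77.6892 km
8: √((-0.2606·111.32)² + (0.4189·90.79)²) = √(841.579636 + 1446.427776) = 47.8331 km
9: √((0.0059·111.32)² + (-0.1391·90.79)²) = √(0.431370 + 159.488837) = 12.6460 km
10: √((-0.0320·111.32)² + (-0.3928·90.79)²) = √(12.689554 + 1271.800497) = 35.8398 km
11: √((0.7039·111.32)² + (0.5175·90.79)²) = √(6139.999358 + 2207.479812) = 91.3645 km
12: √((0.4634·111.32)² + (0.0701·90.79)²) = √(2661.083206 + 40.505320) = 51.9768 km
13: √((-0.1187·111.32)² + (-0.4886·90.79)²) = √(174.601445 + 1967.809068) = 46.2862 km
14: √((-0.3427·111.32)² + (-0.4764·90.79)²) = √(1455.373974 + 1870.766300) = 57.6727 km
15: √((0.5309·111.32)² + (-0.5520·90.79)²) = √(3492.784942 + 2511.621475) = 77.4881 km
16: √((-0.6463·111.32)² + (0.0543·90.79)²) = √(5176.243607 + 24.303884) = 72.1148 km
Maximum: 11 at 91.3645 km.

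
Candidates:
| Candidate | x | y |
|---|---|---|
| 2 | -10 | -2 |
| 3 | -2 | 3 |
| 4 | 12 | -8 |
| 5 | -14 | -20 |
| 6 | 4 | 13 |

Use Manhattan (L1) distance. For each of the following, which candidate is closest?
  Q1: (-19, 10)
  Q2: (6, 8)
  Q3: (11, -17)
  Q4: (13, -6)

Q1→2; Q2→6; Q3→4; Q4→4

Q1 at (-19, 10):
  2: |9| + |-12| = 9 + 12 = 21
  3: |17| + |-7| = 17 + 7 = 24
  4: |31| + |-18| = 31 + 18 = 49
  5: |5| + |-30| = 5 + 30 = 35
  6: |23| + |3| = 23 + 3 = 26
  → nearest: 2 (21)
Q2 at (6, 8):
  2: |-16| + |-10| = 16 + 10 = 26
  3: |-8| + |-5| = 8 + 5 = 13
  4: |6| + |-16| = 6 + 16 = 22
  5: |-20| + |-28| = 20 + 28 = 48
  6: |-2| + |5| = 2 + 5 = 7
  → nearest: 6 (7)
Q3 at (11, -17):
  2: |-21| + |15| = 21 + 15 = 36
  3: |-13| + |20| = 13 + 20 = 33
  4: |1| + |9| = 1 + 9 = 10
  5: |-25| + |-3| = 25 + 3 = 28
  6: |-7| + |30| = 7 + 30 = 37
  → nearest: 4 (10)
Q4 at (13, -6):
  2: |-23| + |4| = 23 + 4 = 27
  3: |-15| + |9| = 15 + 9 = 24
  4: |-1| + |-2| = 1 + 2 = 3
  5: |-27| + |-14| = 27 + 14 = 41
  6: |-9| + |19| = 9 + 19 = 28
  → nearest: 4 (3)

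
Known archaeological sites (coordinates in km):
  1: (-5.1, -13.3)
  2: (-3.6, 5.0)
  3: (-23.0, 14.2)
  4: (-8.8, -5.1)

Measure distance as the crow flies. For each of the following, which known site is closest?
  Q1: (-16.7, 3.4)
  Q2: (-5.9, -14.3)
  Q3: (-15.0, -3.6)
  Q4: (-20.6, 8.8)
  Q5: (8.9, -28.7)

Q1 at (-16.7, 3.4):
  1: 20.3 km
  2: 13.2 km
  3: 12.5 km
  4: 11.6 km
  → nearest: 4 (11.6 km)
Q2 at (-5.9, -14.3):
  1: 1.3 km
  2: 19.4 km
  3: 33.2 km
  4: 9.6 km
  → nearest: 1 (1.3 km)
Q3 at (-15.0, -3.6):
  1: 13.9 km
  2: 14.3 km
  3: 19.5 km
  4: 6.4 km
  → nearest: 4 (6.4 km)
Q4 at (-20.6, 8.8):
  1: 27.0 km
  2: 17.4 km
  3: 5.9 km
  4: 18.2 km
  → nearest: 3 (5.9 km)
Q5 at (8.9, -28.7):
  1: 20.8 km
  2: 35.9 km
  3: 53.5 km
  4: 29.5 km
  → nearest: 1 (20.8 km)

Q1→4; Q2→1; Q3→4; Q4→3; Q5→1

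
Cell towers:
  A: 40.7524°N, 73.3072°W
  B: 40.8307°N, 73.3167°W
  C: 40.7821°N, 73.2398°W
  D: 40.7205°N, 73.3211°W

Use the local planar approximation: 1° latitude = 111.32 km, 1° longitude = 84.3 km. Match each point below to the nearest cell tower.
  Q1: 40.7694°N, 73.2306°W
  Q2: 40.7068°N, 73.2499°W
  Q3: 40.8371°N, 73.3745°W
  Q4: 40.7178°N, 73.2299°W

Q1→C; Q2→D; Q3→B; Q4→C

Q1 at 40.7694°N, 73.2306°W:
  A: 6.7290 km
  B: 9.9623 km
  C: 1.6125 km
  D: 9.3721 km
  → nearest: C (1.6125 km)
Q2 at 40.7068°N, 73.2499°W:
  A: 7.0072 km
  B: 14.8978 km
  C: 8.4255 km
  D: 6.1929 km
  → nearest: D (6.1929 km)
Q3 at 40.8371°N, 73.3745°W:
  A: 11.0041 km
  B: 4.9244 km
  C: 12.9007 km
  D: 13.7384 km
  → nearest: B (4.9244 km)
Q4 at 40.7178°N, 73.2299°W:
  A: 7.5696 km
  B: 14.5429 km
  C: 7.2064 km
  D: 7.6940 km
  → nearest: C (7.2064 km)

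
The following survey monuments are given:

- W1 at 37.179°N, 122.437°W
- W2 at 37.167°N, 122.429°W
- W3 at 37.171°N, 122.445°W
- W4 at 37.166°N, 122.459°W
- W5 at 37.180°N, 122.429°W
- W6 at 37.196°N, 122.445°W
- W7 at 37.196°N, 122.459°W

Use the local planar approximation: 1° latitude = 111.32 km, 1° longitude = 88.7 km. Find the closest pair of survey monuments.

Pairwise distances:
W1–W5: √((0.001·111.32)² + (0.008·88.7)²) = √(0.01239 + 0.50353) = 0.718 km
W1–W3: √((-0.008·111.32)² + (-0.008·88.7)²) = √(0.79310 + 0.50353) = 1.139 km
W6–W7: √((0.000·111.32)² + (-0.014·88.7)²) = √(0.00000 + 1.54207) = 1.242 km
W3–W4: √((-0.005·111.32)² + (-0.014·88.7)²) = √(0.30980 + 1.54207) = 1.361 km
W2–W5: √((0.013·111.32)² + (0.000·88.7)²) = √(2.09427 + 0.00000) = 1.447 km
W2–W3: √((0.004·111.32)² + (-0.016·88.7)²) = √(0.19827 + 2.01413) = 1.487 km
W1–W2: √((-0.012·111.32)² + (0.008·88.7)²) = √(1.78447 + 0.50353) = 1.513 km
W3–W5: √((0.009·111.32)² + (0.016·88.7)²) = √(1.00376 + 2.01413) = 1.737 km
W1–W6: √((0.017·111.32)² + (-0.008·88.7)²) = √(3.58133 + 0.50353) = 2.021 km
W5–W6: √((0.016·111.32)² + (-0.016·88.7)²) = √(3.17239 + 2.01413) = 2.277 km
W1–W4: √((-0.013·111.32)² + (-0.022·88.7)²) = √(2.09427 + 3.80796) = 2.429 km
W2–W4: √((-0.001·111.32)² + (-0.030·88.7)²) = √(0.01239 + 7.08092) = 2.663 km
W1–W7: √((0.017·111.32)² + (-0.022·88.7)²) = √(3.58133 + 3.80796) = 2.718 km
W3–W6: √((0.025·111.32)² + (0.000·88.7)²) = √(7.74509 + 0.00000) = 2.783 km
W3–W7: √((0.025·111.32)² + (-0.014·88.7)²) = √(7.74509 + 1.54207) = 3.047 km
W4–W5: √((0.014·111.32)² + (0.030·88.7)²) = √(2.42886 + 7.08092) = 3.084 km
W5–W7: √((0.016·111.32)² + (-0.030·88.7)²) = √(3.17239 + 7.08092) = 3.202 km
W4–W7: √((0.030·111.32)² + (0.000·88.7)²) = √(11.15293 + 0.00000) = 3.340 km
W2–W6: √((0.029·111.32)² + (-0.016·88.7)²) = √(10.42179 + 2.01413) = 3.526 km
W4–W6: √((0.030·111.32)² + (0.014·88.7)²) = √(11.15293 + 1.54207) = 3.563 km
W2–W7: √((0.029·111.32)² + (-0.030·88.7)²) = √(10.42179 + 7.08092) = 4.184 km
Closest pair: W1–W5 at 0.718 km.

W1 and W5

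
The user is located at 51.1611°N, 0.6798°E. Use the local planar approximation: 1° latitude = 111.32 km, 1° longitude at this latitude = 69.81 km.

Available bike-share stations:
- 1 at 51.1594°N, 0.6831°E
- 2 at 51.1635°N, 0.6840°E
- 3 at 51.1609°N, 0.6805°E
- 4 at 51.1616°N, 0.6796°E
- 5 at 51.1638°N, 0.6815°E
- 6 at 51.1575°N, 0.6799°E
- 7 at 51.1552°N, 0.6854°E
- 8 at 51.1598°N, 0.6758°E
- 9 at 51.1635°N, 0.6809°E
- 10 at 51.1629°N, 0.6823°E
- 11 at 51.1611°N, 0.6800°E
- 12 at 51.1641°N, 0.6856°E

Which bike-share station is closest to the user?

11

Distances from 51.1611°N, 0.6798°E:
1: 0.2981 km
2: 0.3967 km
3: 0.0537 km
4: 0.0574 km
5: 0.3231 km
6: 0.4008 km
7: 0.7643 km
8: 0.3145 km
9: 0.2780 km
10: 0.2657 km
11: 0.0140 km
12: 0.5249 km
Minimum: 11 at 0.0140 km.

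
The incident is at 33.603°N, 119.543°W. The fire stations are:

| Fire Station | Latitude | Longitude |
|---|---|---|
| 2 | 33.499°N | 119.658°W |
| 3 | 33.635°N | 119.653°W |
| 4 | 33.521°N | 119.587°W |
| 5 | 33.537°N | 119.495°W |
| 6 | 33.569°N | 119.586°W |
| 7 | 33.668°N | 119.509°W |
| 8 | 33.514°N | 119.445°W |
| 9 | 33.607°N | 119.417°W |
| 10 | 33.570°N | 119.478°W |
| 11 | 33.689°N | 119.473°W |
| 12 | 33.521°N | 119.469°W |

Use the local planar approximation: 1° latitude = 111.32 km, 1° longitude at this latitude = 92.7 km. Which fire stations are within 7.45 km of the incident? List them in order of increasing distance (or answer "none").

Distances from 33.603°N, 119.543°W:
2: 15.738 km
3: 10.801 km
4: 9.998 km
5: 8.589 km
6: 5.497 km
7: 7.892 km
8: 13.442 km
9: 11.689 km
10: 7.057 km
11: 11.565 km
12: 11.418 km
Threshold 7.45 km: 6 (5.497 km), 10 (7.057 km) are within range.

6, 10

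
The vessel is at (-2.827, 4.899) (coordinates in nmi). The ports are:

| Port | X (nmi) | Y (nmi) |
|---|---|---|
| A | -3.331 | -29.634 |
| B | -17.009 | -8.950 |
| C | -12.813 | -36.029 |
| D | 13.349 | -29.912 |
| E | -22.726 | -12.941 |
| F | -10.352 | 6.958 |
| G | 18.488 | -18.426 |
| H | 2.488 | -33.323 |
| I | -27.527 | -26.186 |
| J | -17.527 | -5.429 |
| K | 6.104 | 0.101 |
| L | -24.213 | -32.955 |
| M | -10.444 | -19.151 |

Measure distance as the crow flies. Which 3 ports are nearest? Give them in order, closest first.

F, K, J

Distances from (-2.827, 4.899):
A: √((-0.504)² + (-34.533)²) = √(0.25402 + 1192.52809) = 34.537 nmi
B: √((-14.182)² + (-13.849)²) = √(201.12912 + 191.79480) = 19.822 nmi
C: √((-9.986)² + (-40.928)²) = √(99.72020 + 1675.10118) = 42.129 nmi
D: √((16.176)² + (-34.811)²) = √(261.66298 + 1211.80572) = 38.386 nmi
E: √((-19.899)² + (-17.840)²) = √(395.97020 + 318.26560) = 26.725 nmi
F: √((-7.525)² + (2.059)²) = √(56.62563 + 4.23948) = 7.802 nmi
G: √((21.315)² + (-23.325)²) = √(454.32922 + 544.05562) = 31.597 nmi
H: √((5.315)² + (-38.222)²) = √(28.24922 + 1460.92128) = 38.590 nmi
I: √((-24.700)² + (-31.085)²) = √(610.09000 + 966.27723) = 39.703 nmi
J: √((-14.700)² + (-10.328)²) = √(216.09000 + 106.66758) = 17.965 nmi
K: √((8.931)² + (-4.798)²) = √(79.76276 + 23.02080) = 10.138 nmi
L: √((-21.386)² + (-37.854)²) = √(457.36100 + 1432.92532) = 43.477 nmi
M: √((-7.617)² + (-24.050)²) = √(58.01869 + 578.40250) = 25.227 nmi
Sorted: F (7.802 nmi) < K (10.138 nmi) < J (17.965 nmi) < B (19.822 nmi) < M (25.227 nmi) < …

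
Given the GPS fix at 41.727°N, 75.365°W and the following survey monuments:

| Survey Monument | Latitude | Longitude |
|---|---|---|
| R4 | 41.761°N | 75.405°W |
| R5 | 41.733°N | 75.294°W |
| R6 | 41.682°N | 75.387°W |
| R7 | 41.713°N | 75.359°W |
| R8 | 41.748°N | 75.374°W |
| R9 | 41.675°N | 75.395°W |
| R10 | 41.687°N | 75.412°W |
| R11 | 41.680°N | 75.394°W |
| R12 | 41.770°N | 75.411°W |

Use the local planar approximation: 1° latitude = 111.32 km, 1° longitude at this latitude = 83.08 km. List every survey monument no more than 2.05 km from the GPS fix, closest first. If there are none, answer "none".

R7

Distances from 41.727°N, 75.365°W:
R4: √((0.034·111.32)² + (-0.040·83.08)²) = √(14.32532 + 11.04366) = 5.037 km
R5: √((0.006·111.32)² + (0.071·83.08)²) = √(0.44612 + 34.79443) = 5.936 km
R6: √((-0.045·111.32)² + (-0.022·83.08)²) = √(25.09409 + 3.34071) = 5.332 km
R7: √((-0.014·111.32)² + (0.006·83.08)²) = √(2.42886 + 0.24848) = 1.636 km
R8: √((0.021·111.32)² + (-0.009·83.08)²) = √(5.46493 + 0.55909) = 2.454 km
R9: √((-0.052·111.32)² + (-0.030·83.08)²) = √(33.50835 + 6.21206) = 6.302 km
R10: √((-0.040·111.32)² + (-0.047·83.08)²) = √(19.82743 + 15.24715) = 5.922 km
R11: √((-0.047·111.32)² + (-0.029·83.08)²) = √(27.37424 + 5.80482) = 5.760 km
R12: √((0.043·111.32)² + (-0.046·83.08)²) = √(22.91307 + 14.60524) = 6.125 km
Threshold 2.05 km: R7 (1.636 km) is within range.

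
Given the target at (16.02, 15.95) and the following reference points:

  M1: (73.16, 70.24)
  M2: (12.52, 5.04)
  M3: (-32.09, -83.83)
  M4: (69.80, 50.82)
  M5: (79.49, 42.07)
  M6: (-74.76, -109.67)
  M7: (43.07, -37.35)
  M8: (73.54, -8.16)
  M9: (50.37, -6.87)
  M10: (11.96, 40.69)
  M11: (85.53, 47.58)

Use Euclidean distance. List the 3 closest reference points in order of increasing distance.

M2, M10, M9

Distances from (16.02, 15.95):
M1: 78.82
M2: 11.46
M3: 110.77
M4: 64.10
M5: 68.63
M6: 154.99
M7: 59.77
M8: 62.37
M9: 41.24
M10: 25.07
M11: 76.37
Sorted: M2 (11.46) < M10 (25.07) < M9 (41.24) < M7 (59.77) < M8 (62.37) < …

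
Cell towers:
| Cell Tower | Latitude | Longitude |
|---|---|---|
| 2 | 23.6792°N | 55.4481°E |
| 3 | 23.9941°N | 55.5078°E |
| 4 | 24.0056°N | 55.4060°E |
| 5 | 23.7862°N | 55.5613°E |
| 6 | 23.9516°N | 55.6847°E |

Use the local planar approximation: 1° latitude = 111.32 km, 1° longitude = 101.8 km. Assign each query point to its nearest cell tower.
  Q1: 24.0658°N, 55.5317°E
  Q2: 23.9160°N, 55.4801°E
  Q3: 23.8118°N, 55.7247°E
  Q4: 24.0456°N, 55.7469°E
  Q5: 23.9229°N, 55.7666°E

Q1→3; Q2→3; Q3→6; Q4→6; Q5→6

Q1 at 24.0658°N, 55.5317°E:
  2: 43.8697 km
  3: 8.3442 km
  4: 14.4449 km
  5: 31.2706 km
  6: 20.1049 km
  → nearest: 3 (8.3442 km)
Q2 at 23.9160°N, 55.4801°E:
  2: 26.5611 km
  3: 9.1400 km
  4: 12.5055 km
  5: 16.6467 km
  6: 21.2019 km
  → nearest: 3 (9.1400 km)
Q3 at 23.8118°N, 55.7247°E:
  2: 31.7924 km
  3: 29.9896 km
  4: 38.9618 km
  5: 16.8765 km
  6: 16.0864 km
  → nearest: 6 (16.0864 km)
Q4 at 24.0456°N, 55.7469°E:
  2: 50.8810 km
  3: 25.0064 km
  4: 34.9881 km
  5: 34.5085 km
  6: 12.2307 km
  → nearest: 6 (12.2307 km)
Q5 at 23.9229°N, 55.7666°E:
  2: 42.2757 km
  3: 27.5123 km
  4: 37.8459 km
  5: 25.8527 km
  6: 8.9286 km
  → nearest: 6 (8.9286 km)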